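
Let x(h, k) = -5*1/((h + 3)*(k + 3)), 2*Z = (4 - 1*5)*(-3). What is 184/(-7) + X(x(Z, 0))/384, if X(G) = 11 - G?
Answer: -1905563/72576 ≈ -26.256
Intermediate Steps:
Z = 3/2 (Z = ((4 - 1*5)*(-3))/2 = ((4 - 5)*(-3))/2 = (-1*(-3))/2 = (½)*3 = 3/2 ≈ 1.5000)
x(h, k) = -5/((3 + h)*(3 + k)) (x(h, k) = -5*1/((3 + h)*(3 + k)) = -5/((3 + h)*(3 + k)))
184/(-7) + X(x(Z, 0))/384 = 184/(-7) + (11 - (-5)/(9 + 3*(3/2) + 3*0 + (3/2)*0))/384 = 184*(-⅐) + (11 - (-5)/(9 + 9/2 + 0 + 0))*(1/384) = -184/7 + (11 - (-5)/27/2)*(1/384) = -184/7 + (11 - (-5)*2/27)*(1/384) = -184/7 + (11 - 1*(-10/27))*(1/384) = -184/7 + (11 + 10/27)*(1/384) = -184/7 + (307/27)*(1/384) = -184/7 + 307/10368 = -1905563/72576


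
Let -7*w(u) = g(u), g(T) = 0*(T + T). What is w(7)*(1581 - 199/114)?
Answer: 0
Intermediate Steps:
g(T) = 0 (g(T) = 0*(2*T) = 0)
w(u) = 0 (w(u) = -1/7*0 = 0)
w(7)*(1581 - 199/114) = 0*(1581 - 199/114) = 0*(180035/114) = 0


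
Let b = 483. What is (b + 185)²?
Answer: 446224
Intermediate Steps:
(b + 185)² = (483 + 185)² = 668² = 446224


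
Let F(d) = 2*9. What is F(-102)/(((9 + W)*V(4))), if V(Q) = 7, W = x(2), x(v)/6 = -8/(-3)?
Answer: 18/175 ≈ 0.10286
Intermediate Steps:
F(d) = 18
x(v) = 16 (x(v) = 6*(-8/(-3)) = 6*(-8*(-⅓)) = 6*(8/3) = 16)
W = 16
F(-102)/(((9 + W)*V(4))) = 18/(((9 + 16)*7)) = 18/((25*7)) = 18/175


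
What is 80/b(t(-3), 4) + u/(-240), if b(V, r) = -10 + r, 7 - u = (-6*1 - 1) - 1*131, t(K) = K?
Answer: -223/16 ≈ -13.938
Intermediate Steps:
u = 145 (u = 7 - ((-6*1 - 1) - 1*131) = 7 - ((-6 - 1) - 131) = 7 - (-7 - 131) = 7 - 1*(-138) = 7 + 138 = 145)
80/b(t(-3), 4) + u/(-240) = 80/(-10 + 4) + 145/(-240) = 80/(-6) + 145*(-1/240) = 80*(-⅙) - 29/48 = -40/3 - 29/48 = -223/16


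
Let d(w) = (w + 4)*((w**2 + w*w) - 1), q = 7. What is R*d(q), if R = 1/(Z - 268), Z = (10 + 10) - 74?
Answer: -1067/322 ≈ -3.3137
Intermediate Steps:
Z = -54 (Z = 20 - 74 = -54)
R = -1/322 (R = 1/(-54 - 268) = 1/(-322) = -1/322 ≈ -0.0031056)
d(w) = (-1 + 2*w**2)*(4 + w) (d(w) = (4 + w)*((w**2 + w**2) - 1) = (4 + w)*(2*w**2 - 1) = (4 + w)*(-1 + 2*w**2) = (-1 + 2*w**2)*(4 + w))
R*d(q) = -(-4 - 1*7 + 2*7**3 + 8*7**2)/322 = -(-4 - 7 + 2*343 + 8*49)/322 = -(-4 - 7 + 686 + 392)/322 = -1/322*1067 = -1067/322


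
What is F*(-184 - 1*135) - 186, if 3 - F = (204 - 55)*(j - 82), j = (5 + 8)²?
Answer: 4134054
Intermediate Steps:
j = 169 (j = 13² = 169)
F = -12960 (F = 3 - (204 - 55)*(169 - 82) = 3 - 149*87 = 3 - 1*12963 = 3 - 12963 = -12960)
F*(-184 - 1*135) - 186 = -12960*(-184 - 1*135) - 186 = -12960*(-184 - 135) - 186 = -12960*(-319) - 186 = 4134240 - 186 = 4134054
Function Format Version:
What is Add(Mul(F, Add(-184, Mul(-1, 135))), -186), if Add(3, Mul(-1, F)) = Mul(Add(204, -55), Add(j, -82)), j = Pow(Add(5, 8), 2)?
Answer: 4134054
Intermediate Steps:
j = 169 (j = Pow(13, 2) = 169)
F = -12960 (F = Add(3, Mul(-1, Mul(Add(204, -55), Add(169, -82)))) = Add(3, Mul(-1, Mul(149, 87))) = Add(3, Mul(-1, 12963)) = Add(3, -12963) = -12960)
Add(Mul(F, Add(-184, Mul(-1, 135))), -186) = Add(Mul(-12960, Add(-184, Mul(-1, 135))), -186) = Add(Mul(-12960, Add(-184, -135)), -186) = Add(Mul(-12960, -319), -186) = Add(4134240, -186) = 4134054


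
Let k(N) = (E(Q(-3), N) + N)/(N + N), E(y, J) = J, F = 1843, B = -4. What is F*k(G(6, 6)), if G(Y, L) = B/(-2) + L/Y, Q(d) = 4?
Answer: 1843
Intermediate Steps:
G(Y, L) = 2 + L/Y (G(Y, L) = -4/(-2) + L/Y = -4*(-½) + L/Y = 2 + L/Y)
k(N) = 1 (k(N) = (N + N)/(N + N) = (2*N)/((2*N)) = (2*N)*(1/(2*N)) = 1)
F*k(G(6, 6)) = 1843*1 = 1843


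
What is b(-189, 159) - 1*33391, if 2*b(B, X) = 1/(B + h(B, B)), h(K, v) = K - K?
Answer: -12621799/378 ≈ -33391.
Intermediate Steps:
h(K, v) = 0
b(B, X) = 1/(2*B) (b(B, X) = 1/(2*(B + 0)) = 1/(2*B))
b(-189, 159) - 1*33391 = (1/2)/(-189) - 1*33391 = (1/2)*(-1/189) - 33391 = -1/378 - 33391 = -12621799/378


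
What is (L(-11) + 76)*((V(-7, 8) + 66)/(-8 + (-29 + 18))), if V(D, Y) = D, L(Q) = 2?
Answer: -4602/19 ≈ -242.21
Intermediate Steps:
(L(-11) + 76)*((V(-7, 8) + 66)/(-8 + (-29 + 18))) = (2 + 76)*((-7 + 66)/(-8 + (-29 + 18))) = 78*(59/(-8 - 11)) = 78*(59/(-19)) = 78*(59*(-1/19)) = 78*(-59/19) = -4602/19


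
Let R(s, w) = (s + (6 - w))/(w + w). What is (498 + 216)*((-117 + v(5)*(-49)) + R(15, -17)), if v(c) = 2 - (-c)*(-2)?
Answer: 195552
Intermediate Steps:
v(c) = 2 - 2*c
R(s, w) = (6 + s - w)/(2*w) (R(s, w) = (6 + s - w)/((2*w)) = (6 + s - w)*(1/(2*w)) = (6 + s - w)/(2*w))
(498 + 216)*((-117 + v(5)*(-49)) + R(15, -17)) = (498 + 216)*((-117 + (2 - 2*5)*(-49)) + (1/2)*(6 + 15 - 1*(-17))/(-17)) = 714*((-117 + (2 - 10)*(-49)) + (1/2)*(-1/17)*(6 + 15 + 17)) = 714*((-117 - 8*(-49)) + (1/2)*(-1/17)*38) = 714*((-117 + 392) - 19/17) = 714*(275 - 19/17) = 714*(4656/17) = 195552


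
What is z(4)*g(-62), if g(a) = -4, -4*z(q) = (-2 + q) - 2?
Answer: 0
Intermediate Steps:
z(q) = 1 - q/4 (z(q) = -((-2 + q) - 2)/4 = -(-4 + q)/4 = 1 - q/4)
z(4)*g(-62) = (1 - ¼*4)*(-4) = (1 - 1)*(-4) = 0*(-4) = 0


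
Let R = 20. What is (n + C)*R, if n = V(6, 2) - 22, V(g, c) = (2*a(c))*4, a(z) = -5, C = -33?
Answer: -1900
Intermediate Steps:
V(g, c) = -40 (V(g, c) = (2*(-5))*4 = -10*4 = -40)
n = -62 (n = -40 - 22 = -62)
(n + C)*R = (-62 - 33)*20 = -95*20 = -1900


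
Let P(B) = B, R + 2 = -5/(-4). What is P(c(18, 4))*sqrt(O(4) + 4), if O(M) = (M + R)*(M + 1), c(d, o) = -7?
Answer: -63/2 ≈ -31.500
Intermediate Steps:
R = -3/4 (R = -2 - 5/(-4) = -2 - 5*(-1/4) = -2 + 5/4 = -3/4 ≈ -0.75000)
O(M) = (1 + M)*(-3/4 + M) (O(M) = (M - 3/4)*(M + 1) = (-3/4 + M)*(1 + M) = (1 + M)*(-3/4 + M))
P(c(18, 4))*sqrt(O(4) + 4) = -7*sqrt((-3/4 + 4**2 + (1/4)*4) + 4) = -7*sqrt((-3/4 + 16 + 1) + 4) = -7*sqrt(65/4 + 4) = -7*sqrt(81/4) = -7*9/2 = -63/2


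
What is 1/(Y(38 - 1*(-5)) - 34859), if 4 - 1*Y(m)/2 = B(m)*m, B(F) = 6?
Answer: -1/35367 ≈ -2.8275e-5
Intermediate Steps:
Y(m) = 8 - 12*m
1/(Y(38 - 1*(-5)) - 34859) = 1/((8 - 12*(38 - 1*(-5))) - 34859) = 1/((8 - 12*(38 + 5)) - 34859) = 1/((8 - 12*43) - 34859) = 1/((8 - 516) - 34859) = 1/(-508 - 34859) = 1/(-35367) = -1/35367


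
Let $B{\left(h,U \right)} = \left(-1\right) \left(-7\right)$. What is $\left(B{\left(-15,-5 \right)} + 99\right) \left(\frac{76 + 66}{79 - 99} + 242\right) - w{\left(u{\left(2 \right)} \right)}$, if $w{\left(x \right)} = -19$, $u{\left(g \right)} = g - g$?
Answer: $\frac{124592}{5} \approx 24918.0$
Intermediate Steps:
$B{\left(h,U \right)} = 7$
$u{\left(g \right)} = 0$
$\left(B{\left(-15,-5 \right)} + 99\right) \left(\frac{76 + 66}{79 - 99} + 242\right) - w{\left(u{\left(2 \right)} \right)} = \left(7 + 99\right) \left(\frac{76 + 66}{79 - 99} + 242\right) - -19 = 106 \left(\frac{142}{-20} + 242\right) + 19 = 106 \left(142 \left(- \frac{1}{20}\right) + 242\right) + 19 = 106 \left(- \frac{71}{10} + 242\right) + 19 = 106 \cdot \frac{2349}{10} + 19 = \frac{124497}{5} + 19 = \frac{124592}{5}$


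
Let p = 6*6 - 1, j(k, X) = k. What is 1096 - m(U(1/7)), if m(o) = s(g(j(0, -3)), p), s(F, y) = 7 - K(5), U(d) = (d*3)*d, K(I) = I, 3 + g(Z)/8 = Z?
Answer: 1094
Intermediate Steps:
p = 35 (p = 36 - 1 = 35)
g(Z) = -24 + 8*Z
U(d) = 3*d**2 (U(d) = (3*d)*d = 3*d**2)
s(F, y) = 2 (s(F, y) = 7 - 1*5 = 7 - 5 = 2)
m(o) = 2
1096 - m(U(1/7)) = 1096 - 1*2 = 1096 - 2 = 1094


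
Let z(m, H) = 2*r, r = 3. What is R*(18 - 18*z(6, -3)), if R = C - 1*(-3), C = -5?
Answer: 180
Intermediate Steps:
z(m, H) = 6 (z(m, H) = 2*3 = 6)
R = -2 (R = -5 - 1*(-3) = -5 + 3 = -2)
R*(18 - 18*z(6, -3)) = -2*(18 - 18*6) = -2*(18 - 108) = -2*(-90) = 180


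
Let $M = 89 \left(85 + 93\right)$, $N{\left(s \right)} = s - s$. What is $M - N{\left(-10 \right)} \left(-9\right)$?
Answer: $15842$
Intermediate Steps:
$N{\left(s \right)} = 0$
$M = 15842$ ($M = 89 \cdot 178 = 15842$)
$M - N{\left(-10 \right)} \left(-9\right) = 15842 - 0 \left(-9\right) = 15842 - 0 = 15842 + 0 = 15842$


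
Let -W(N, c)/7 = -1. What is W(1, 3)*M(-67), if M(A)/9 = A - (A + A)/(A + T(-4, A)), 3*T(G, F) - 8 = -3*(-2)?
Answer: -814653/187 ≈ -4356.4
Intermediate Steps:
W(N, c) = 7 (W(N, c) = -7*(-1) = 7)
T(G, F) = 14/3 (T(G, F) = 8/3 + (-3*(-2))/3 = 8/3 + (⅓)*6 = 8/3 + 2 = 14/3)
M(A) = 9*A - 18*A/(14/3 + A) (M(A) = 9*(A - (A + A)/(A + 14/3)) = 9*(A - 2*A/(14/3 + A)) = 9*A - 18*A/(14/3 + A))
W(1, 3)*M(-67) = 7*(9*(-67)*(8 + 3*(-67))/(14 + 3*(-67))) = 7*(9*(-67)*(8 - 201)/(14 - 201)) = 7*(9*(-67)*(-193)/(-187)) = 7*(9*(-67)*(-1/187)*(-193)) = 7*(-116379/187) = -814653/187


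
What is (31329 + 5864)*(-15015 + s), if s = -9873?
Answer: -925659384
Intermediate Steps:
(31329 + 5864)*(-15015 + s) = (31329 + 5864)*(-15015 - 9873) = 37193*(-24888) = -925659384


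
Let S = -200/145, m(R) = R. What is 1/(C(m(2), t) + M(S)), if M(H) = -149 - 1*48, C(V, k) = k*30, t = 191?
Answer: 1/5533 ≈ 0.00018073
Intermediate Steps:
S = -40/29 (S = -200*1/145 = -40/29 ≈ -1.3793)
C(V, k) = 30*k
M(H) = -197 (M(H) = -149 - 48 = -197)
1/(C(m(2), t) + M(S)) = 1/(30*191 - 197) = 1/(5730 - 197) = 1/5533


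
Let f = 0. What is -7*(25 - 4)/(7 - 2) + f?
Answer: -147/5 ≈ -29.400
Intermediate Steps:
-7*(25 - 4)/(7 - 2) + f = -7*(25 - 4)/(7 - 2) + 0 = -147/5 + 0 = -147/5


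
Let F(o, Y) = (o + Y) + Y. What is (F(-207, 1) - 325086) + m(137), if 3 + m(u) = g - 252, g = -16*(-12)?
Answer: -325354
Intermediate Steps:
g = 192
m(u) = -63 (m(u) = -3 + (192 - 252) = -3 - 60 = -63)
F(o, Y) = o + 2*Y (F(o, Y) = (Y + o) + Y = o + 2*Y)
(F(-207, 1) - 325086) + m(137) = ((-207 + 2*1) - 325086) - 63 = ((-207 + 2) - 325086) - 63 = (-205 - 325086) - 63 = -325291 - 63 = -325354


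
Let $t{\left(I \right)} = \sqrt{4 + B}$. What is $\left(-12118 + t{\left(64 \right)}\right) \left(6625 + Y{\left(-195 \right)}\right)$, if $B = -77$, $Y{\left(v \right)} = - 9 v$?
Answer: $-101548840 + 8380 i \sqrt{73} \approx -1.0155 \cdot 10^{8} + 71599.0 i$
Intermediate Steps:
$t{\left(I \right)} = i \sqrt{73}$ ($t{\left(I \right)} = \sqrt{4 - 77} = \sqrt{-73} = i \sqrt{73}$)
$\left(-12118 + t{\left(64 \right)}\right) \left(6625 + Y{\left(-195 \right)}\right) = \left(-12118 + i \sqrt{73}\right) \left(6625 - -1755\right) = \left(-12118 + i \sqrt{73}\right) \left(6625 + 1755\right) = \left(-12118 + i \sqrt{73}\right) 8380 = -101548840 + 8380 i \sqrt{73}$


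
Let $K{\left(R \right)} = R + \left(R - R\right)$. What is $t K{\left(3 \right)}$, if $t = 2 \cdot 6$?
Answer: $36$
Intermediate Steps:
$K{\left(R \right)} = R$ ($K{\left(R \right)} = R + 0 = R$)
$t = 12$
$t K{\left(3 \right)} = 12 \cdot 3 = 36$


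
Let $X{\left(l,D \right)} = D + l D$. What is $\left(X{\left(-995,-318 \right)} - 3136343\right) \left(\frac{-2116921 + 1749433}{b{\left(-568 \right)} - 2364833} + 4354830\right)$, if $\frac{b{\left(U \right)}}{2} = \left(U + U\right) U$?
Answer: $- \frac{1199518222477729518}{97667} \approx -1.2282 \cdot 10^{13}$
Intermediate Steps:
$b{\left(U \right)} = 4 U^{2}$ ($b{\left(U \right)} = 2 \left(U + U\right) U = 2 \cdot 2 U U = 2 \cdot 2 U^{2} = 4 U^{2}$)
$X{\left(l,D \right)} = D + D l$
$\left(X{\left(-995,-318 \right)} - 3136343\right) \left(\frac{-2116921 + 1749433}{b{\left(-568 \right)} - 2364833} + 4354830\right) = \left(- 318 \left(1 - 995\right) - 3136343\right) \left(\frac{-2116921 + 1749433}{4 \left(-568\right)^{2} - 2364833} + 4354830\right) = \left(\left(-318\right) \left(-994\right) - 3136343\right) \left(- \frac{367488}{4 \cdot 322624 - 2364833} + 4354830\right) = \left(316092 - 3136343\right) \left(- \frac{367488}{1290496 - 2364833} + 4354830\right) = - 2820251 \left(- \frac{367488}{-1074337} + 4354830\right) = - 2820251 \left(\left(-367488\right) \left(- \frac{1}{1074337}\right) + 4354830\right) = - 2820251 \left(\frac{33408}{97667} + 4354830\right) = \left(-2820251\right) \frac{425323215018}{97667} = - \frac{1199518222477729518}{97667}$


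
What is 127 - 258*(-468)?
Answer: 120871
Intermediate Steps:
127 - 258*(-468) = 127 + 120744 = 120871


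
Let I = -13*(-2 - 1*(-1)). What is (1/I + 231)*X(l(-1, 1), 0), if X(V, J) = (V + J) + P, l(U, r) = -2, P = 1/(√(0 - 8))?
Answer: -6008/13 - 751*I*√2/13 ≈ -462.15 - 81.698*I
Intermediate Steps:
I = 13 (I = -13*(-2 + 1) = -13*(-1) = 13)
P = -I*√2/4 (P = 1/(√(-8)) = 1/(2*I*√2) = -I*√2/4 ≈ -0.35355*I)
X(V, J) = J + V - I*√2/4 (X(V, J) = (V + J) - I*√2/4 = (J + V) - I*√2/4 = J + V - I*√2/4)
(1/I + 231)*X(l(-1, 1), 0) = (1/13 + 231)*(0 - 2 - I*√2/4) = (1/13 + 231)*(-2 - I*√2/4) = 3004*(-2 - I*√2/4)/13 = -6008/13 - 751*I*√2/13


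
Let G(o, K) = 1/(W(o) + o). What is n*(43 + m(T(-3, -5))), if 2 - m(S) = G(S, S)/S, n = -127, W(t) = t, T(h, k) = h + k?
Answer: -731393/128 ≈ -5714.0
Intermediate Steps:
G(o, K) = 1/(2*o) (G(o, K) = 1/(o + o) = 1/(2*o))
m(S) = 2 - 1/(2*S**2) (m(S) = 2 - 1/(2*S)/S = 2 - 1/(2*S**2))
n*(43 + m(T(-3, -5))) = -127*(43 + (2 - 1/(2*(-3 - 5)**2))) = -127*(43 + (2 - 1/2/(-8)**2)) = -127*(43 + (2 - 1/2*1/64)) = -127*(43 + (2 - 1/128)) = -127*(43 + 255/128) = -127*5759/128 = -731393/128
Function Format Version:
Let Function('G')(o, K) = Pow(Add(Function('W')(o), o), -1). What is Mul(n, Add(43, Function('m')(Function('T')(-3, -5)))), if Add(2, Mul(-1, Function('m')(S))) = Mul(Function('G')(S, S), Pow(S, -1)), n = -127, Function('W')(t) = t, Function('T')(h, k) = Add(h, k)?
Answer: Rational(-731393, 128) ≈ -5714.0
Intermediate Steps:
Function('G')(o, K) = Mul(Rational(1, 2), Pow(o, -1)) (Function('G')(o, K) = Pow(Add(o, o), -1) = Pow(Mul(2, o), -1) = Mul(Rational(1, 2), Pow(o, -1)))
Function('m')(S) = Add(2, Mul(Rational(-1, 2), Pow(S, -2))) (Function('m')(S) = Add(2, Mul(-1, Mul(Mul(Rational(1, 2), Pow(S, -1)), Pow(S, -1)))) = Add(2, Mul(-1, Mul(Rational(1, 2), Pow(S, -2)))) = Add(2, Mul(Rational(-1, 2), Pow(S, -2))))
Mul(n, Add(43, Function('m')(Function('T')(-3, -5)))) = Mul(-127, Add(43, Add(2, Mul(Rational(-1, 2), Pow(Add(-3, -5), -2))))) = Mul(-127, Add(43, Add(2, Mul(Rational(-1, 2), Pow(-8, -2))))) = Mul(-127, Add(43, Add(2, Mul(Rational(-1, 2), Rational(1, 64))))) = Mul(-127, Add(43, Add(2, Rational(-1, 128)))) = Mul(-127, Add(43, Rational(255, 128))) = Mul(-127, Rational(5759, 128)) = Rational(-731393, 128)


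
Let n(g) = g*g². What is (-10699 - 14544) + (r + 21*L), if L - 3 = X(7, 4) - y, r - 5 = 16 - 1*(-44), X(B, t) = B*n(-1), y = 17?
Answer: -25619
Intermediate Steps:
n(g) = g³
X(B, t) = -B (X(B, t) = B*(-1)³ = B*(-1) = -B)
r = 65 (r = 5 + (16 - 1*(-44)) = 5 + (16 + 44) = 5 + 60 = 65)
L = -21 (L = 3 + (-1*7 - 1*17) = 3 + (-7 - 17) = 3 - 24 = -21)
(-10699 - 14544) + (r + 21*L) = (-10699 - 14544) + (65 + 21*(-21)) = -25243 + (65 - 441) = -25243 - 376 = -25619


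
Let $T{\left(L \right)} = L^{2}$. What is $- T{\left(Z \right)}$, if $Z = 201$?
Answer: $-40401$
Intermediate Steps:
$- T{\left(Z \right)} = - 201^{2} = \left(-1\right) 40401 = -40401$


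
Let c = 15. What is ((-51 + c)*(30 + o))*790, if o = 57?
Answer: -2474280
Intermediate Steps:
((-51 + c)*(30 + o))*790 = ((-51 + 15)*(30 + 57))*790 = -36*87*790 = -3132*790 = -2474280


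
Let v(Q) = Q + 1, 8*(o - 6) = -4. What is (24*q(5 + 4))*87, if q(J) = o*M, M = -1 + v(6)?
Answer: 68904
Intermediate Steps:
o = 11/2 (o = 6 + (⅛)*(-4) = 6 - ½ = 11/2 ≈ 5.5000)
v(Q) = 1 + Q
M = 6 (M = -1 + (1 + 6) = -1 + 7 = 6)
q(J) = 33 (q(J) = (11/2)*6 = 33)
(24*q(5 + 4))*87 = (24*33)*87 = 792*87 = 68904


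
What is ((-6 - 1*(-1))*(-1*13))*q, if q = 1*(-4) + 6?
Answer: 130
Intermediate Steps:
q = 2 (q = -4 + 6 = 2)
((-6 - 1*(-1))*(-1*13))*q = ((-6 - 1*(-1))*(-1*13))*2 = ((-6 + 1)*(-13))*2 = -5*(-13)*2 = 65*2 = 130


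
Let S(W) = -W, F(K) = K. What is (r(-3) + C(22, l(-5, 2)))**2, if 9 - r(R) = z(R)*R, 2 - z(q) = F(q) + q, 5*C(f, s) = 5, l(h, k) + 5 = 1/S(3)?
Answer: 1156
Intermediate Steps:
l(h, k) = -16/3 (l(h, k) = -5 + 1/(-1*3) = -5 + 1/(-3) = -5 - 1/3 = -16/3)
C(f, s) = 1 (C(f, s) = (1/5)*5 = 1)
z(q) = 2 - 2*q (z(q) = 2 - (q + q) = 2 - 2*q)
r(R) = 9 - R*(2 - 2*R) (r(R) = 9 - (2 - 2*R)*R = 9 - R*(2 - 2*R))
(r(-3) + C(22, l(-5, 2)))**2 = ((9 + 2*(-3)*(-1 - 3)) + 1)**2 = ((9 + 2*(-3)*(-4)) + 1)**2 = ((9 + 24) + 1)**2 = (33 + 1)**2 = 34**2 = 1156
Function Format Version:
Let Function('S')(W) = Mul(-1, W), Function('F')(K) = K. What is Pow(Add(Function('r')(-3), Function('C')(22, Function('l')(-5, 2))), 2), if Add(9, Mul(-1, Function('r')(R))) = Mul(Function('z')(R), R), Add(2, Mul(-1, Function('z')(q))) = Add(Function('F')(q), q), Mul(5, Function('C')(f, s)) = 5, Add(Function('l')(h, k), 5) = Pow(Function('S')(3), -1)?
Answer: 1156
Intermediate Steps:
Function('l')(h, k) = Rational(-16, 3) (Function('l')(h, k) = Add(-5, Pow(Mul(-1, 3), -1)) = Add(-5, Pow(-3, -1)) = Add(-5, Rational(-1, 3)) = Rational(-16, 3))
Function('C')(f, s) = 1 (Function('C')(f, s) = Mul(Rational(1, 5), 5) = 1)
Function('z')(q) = Add(2, Mul(-2, q)) (Function('z')(q) = Add(2, Mul(-1, Add(q, q))) = Add(2, Mul(-1, Mul(2, q))) = Add(2, Mul(-2, q)))
Function('r')(R) = Add(9, Mul(-1, R, Add(2, Mul(-2, R)))) (Function('r')(R) = Add(9, Mul(-1, Mul(Add(2, Mul(-2, R)), R))) = Add(9, Mul(-1, Mul(R, Add(2, Mul(-2, R))))) = Add(9, Mul(-1, R, Add(2, Mul(-2, R)))))
Pow(Add(Function('r')(-3), Function('C')(22, Function('l')(-5, 2))), 2) = Pow(Add(Add(9, Mul(2, -3, Add(-1, -3))), 1), 2) = Pow(Add(Add(9, Mul(2, -3, -4)), 1), 2) = Pow(Add(Add(9, 24), 1), 2) = Pow(Add(33, 1), 2) = Pow(34, 2) = 1156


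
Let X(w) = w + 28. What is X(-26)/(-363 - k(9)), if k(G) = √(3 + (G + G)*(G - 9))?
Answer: -121/21961 + √3/65883 ≈ -0.0054835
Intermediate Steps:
k(G) = √(3 + 2*G*(-9 + G)) (k(G) = √(3 + (2*G)*(-9 + G)) = √(3 + 2*G*(-9 + G)))
X(w) = 28 + w
X(-26)/(-363 - k(9)) = (28 - 26)/(-363 - √(3 - 18*9 + 2*9²)) = 2/(-363 - √(3 - 162 + 2*81)) = 2/(-363 - √(3 - 162 + 162)) = 2/(-363 - √3)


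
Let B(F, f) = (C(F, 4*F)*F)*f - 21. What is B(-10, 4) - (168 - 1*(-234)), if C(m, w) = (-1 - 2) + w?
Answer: 1297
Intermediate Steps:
C(m, w) = -3 + w
B(F, f) = -21 + F*f*(-3 + 4*F) (B(F, f) = ((-3 + 4*F)*F)*f - 21 = (F*(-3 + 4*F))*f - 21 = F*f*(-3 + 4*F) - 21 = -21 + F*f*(-3 + 4*F))
B(-10, 4) - (168 - 1*(-234)) = (-21 - 10*4*(-3 + 4*(-10))) - (168 - 1*(-234)) = (-21 - 10*4*(-3 - 40)) - (168 + 234) = (-21 - 10*4*(-43)) - 1*402 = (-21 + 1720) - 402 = 1699 - 402 = 1297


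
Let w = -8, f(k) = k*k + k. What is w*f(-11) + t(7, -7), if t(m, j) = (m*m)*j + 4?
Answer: -1219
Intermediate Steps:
f(k) = k + k**2 (f(k) = k**2 + k = k + k**2)
t(m, j) = 4 + j*m**2 (t(m, j) = m**2*j + 4 = j*m**2 + 4 = 4 + j*m**2)
w*f(-11) + t(7, -7) = -(-88)*(1 - 11) + (4 - 7*7**2) = -(-88)*(-10) + (4 - 7*49) = -8*110 + (4 - 343) = -880 - 339 = -1219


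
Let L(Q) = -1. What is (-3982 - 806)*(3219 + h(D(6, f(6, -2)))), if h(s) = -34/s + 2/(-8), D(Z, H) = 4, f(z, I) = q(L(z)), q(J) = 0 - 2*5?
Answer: -15370677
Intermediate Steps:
q(J) = -10 (q(J) = 0 - 10 = -10)
f(z, I) = -10
h(s) = -¼ - 34/s (h(s) = -34/s + 2*(-⅛) = -34/s - ¼ = -¼ - 34/s)
(-3982 - 806)*(3219 + h(D(6, f(6, -2)))) = (-3982 - 806)*(3219 + (¼)*(-136 - 1*4)/4) = -4788*(3219 + (¼)*(¼)*(-136 - 4)) = -4788*(3219 + (¼)*(¼)*(-140)) = -4788*(3219 - 35/4) = -4788*12841/4 = -15370677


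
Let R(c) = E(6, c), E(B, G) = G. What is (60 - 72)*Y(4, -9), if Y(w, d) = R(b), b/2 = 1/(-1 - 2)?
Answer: 8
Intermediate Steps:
b = -2/3 (b = 2/(-1 - 2) = 2/(-3) = 2*(-1/3) = -2/3 ≈ -0.66667)
R(c) = c
Y(w, d) = -2/3
(60 - 72)*Y(4, -9) = (60 - 72)*(-2/3) = -12*(-2/3) = 8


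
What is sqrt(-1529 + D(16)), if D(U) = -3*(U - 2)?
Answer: I*sqrt(1571) ≈ 39.636*I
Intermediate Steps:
D(U) = 6 - 3*U (D(U) = -3*(-2 + U) = 6 - 3*U)
sqrt(-1529 + D(16)) = sqrt(-1529 + (6 - 3*16)) = sqrt(-1529 + (6 - 48)) = sqrt(-1529 - 42) = sqrt(-1571) = I*sqrt(1571)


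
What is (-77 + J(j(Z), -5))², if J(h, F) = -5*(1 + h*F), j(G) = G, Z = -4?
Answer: 33124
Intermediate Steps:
J(h, F) = -5 - 5*F*h (J(h, F) = -5*(1 + F*h) = -5 - 5*F*h)
(-77 + J(j(Z), -5))² = (-77 + (-5 - 5*(-5)*(-4)))² = (-77 + (-5 - 100))² = (-77 - 105)² = (-182)² = 33124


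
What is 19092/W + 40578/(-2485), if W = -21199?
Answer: -21108294/1225105 ≈ -17.230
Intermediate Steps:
19092/W + 40578/(-2485) = 19092/(-21199) + 40578/(-2485) = 19092*(-1/21199) + 40578*(-1/2485) = -444/493 - 40578/2485 = -21108294/1225105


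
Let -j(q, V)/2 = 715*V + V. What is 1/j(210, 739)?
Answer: -1/1058248 ≈ -9.4496e-7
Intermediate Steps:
j(q, V) = -1432*V (j(q, V) = -2*(715*V + V) = -1432*V)
1/j(210, 739) = 1/(-1432*739) = 1/(-1058248) = -1/1058248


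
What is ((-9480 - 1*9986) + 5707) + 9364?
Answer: -4395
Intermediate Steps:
((-9480 - 1*9986) + 5707) + 9364 = ((-9480 - 9986) + 5707) + 9364 = (-19466 + 5707) + 9364 = -13759 + 9364 = -4395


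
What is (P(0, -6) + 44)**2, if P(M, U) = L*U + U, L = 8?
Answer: 100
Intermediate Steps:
P(M, U) = 9*U (P(M, U) = 8*U + U = 9*U)
(P(0, -6) + 44)**2 = (9*(-6) + 44)**2 = (-54 + 44)**2 = (-10)**2 = 100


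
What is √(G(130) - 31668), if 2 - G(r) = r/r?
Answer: I*√31667 ≈ 177.95*I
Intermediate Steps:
G(r) = 1 (G(r) = 2 - r/r = 2 - 1*1 = 2 - 1 = 1)
√(G(130) - 31668) = √(1 - 31668) = √(-31667) = I*√31667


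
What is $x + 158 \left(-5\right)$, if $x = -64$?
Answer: $-854$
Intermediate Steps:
$x + 158 \left(-5\right) = -64 + 158 \left(-5\right) = -64 - 790 = -854$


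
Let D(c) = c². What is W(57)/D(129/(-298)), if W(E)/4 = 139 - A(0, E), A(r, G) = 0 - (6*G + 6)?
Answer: 172990192/16641 ≈ 10395.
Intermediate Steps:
A(r, G) = -6 - 6*G (A(r, G) = 0 - (6 + 6*G) = 0 + (-6 - 6*G) = -6 - 6*G)
W(E) = 580 + 24*E (W(E) = 4*(139 - (-6 - 6*E)) = 4*(139 + (6 + 6*E)) = 4*(145 + 6*E) = 580 + 24*E)
W(57)/D(129/(-298)) = (580 + 24*57)/((129/(-298))²) = (580 + 1368)/((129*(-1/298))²) = 1948/((-129/298)²) = 1948/(16641/88804) = 1948*(88804/16641) = 172990192/16641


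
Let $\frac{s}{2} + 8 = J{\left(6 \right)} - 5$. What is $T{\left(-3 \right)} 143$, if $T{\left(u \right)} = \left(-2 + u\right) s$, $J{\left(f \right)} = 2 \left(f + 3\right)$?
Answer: $-7150$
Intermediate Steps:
$J{\left(f \right)} = 6 + 2 f$ ($J{\left(f \right)} = 2 \left(3 + f\right) = 6 + 2 f$)
$s = 10$ ($s = -16 + 2 \left(\left(6 + 2 \cdot 6\right) - 5\right) = -16 + 2 \left(\left(6 + 12\right) - 5\right) = -16 + 2 \left(18 - 5\right) = -16 + 2 \cdot 13 = -16 + 26 = 10$)
$T{\left(u \right)} = -20 + 10 u$ ($T{\left(u \right)} = \left(-2 + u\right) 10 = -20 + 10 u$)
$T{\left(-3 \right)} 143 = \left(-20 + 10 \left(-3\right)\right) 143 = \left(-20 - 30\right) 143 = \left(-50\right) 143 = -7150$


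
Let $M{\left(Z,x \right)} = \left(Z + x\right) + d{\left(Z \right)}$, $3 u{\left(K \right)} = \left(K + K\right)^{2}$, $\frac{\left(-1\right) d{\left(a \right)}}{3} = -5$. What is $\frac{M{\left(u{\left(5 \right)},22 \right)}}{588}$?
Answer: $\frac{211}{1764} \approx 0.11961$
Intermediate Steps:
$d{\left(a \right)} = 15$ ($d{\left(a \right)} = \left(-3\right) \left(-5\right) = 15$)
$u{\left(K \right)} = \frac{4 K^{2}}{3}$ ($u{\left(K \right)} = \frac{\left(K + K\right)^{2}}{3} = \frac{\left(2 K\right)^{2}}{3} = \frac{4 K^{2}}{3}$)
$M{\left(Z,x \right)} = 15 + Z + x$ ($M{\left(Z,x \right)} = \left(Z + x\right) + 15 = 15 + Z + x$)
$\frac{M{\left(u{\left(5 \right)},22 \right)}}{588} = \frac{15 + \frac{4 \cdot 5^{2}}{3} + 22}{588} = \left(15 + \frac{4}{3} \cdot 25 + 22\right) \frac{1}{588} = \left(15 + \frac{100}{3} + 22\right) \frac{1}{588} = \frac{211}{3} \cdot \frac{1}{588} = \frac{211}{1764}$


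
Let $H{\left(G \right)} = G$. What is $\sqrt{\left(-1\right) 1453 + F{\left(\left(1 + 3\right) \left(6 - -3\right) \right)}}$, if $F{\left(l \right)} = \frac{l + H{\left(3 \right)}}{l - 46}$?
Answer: $\frac{i \sqrt{145690}}{10} \approx 38.169 i$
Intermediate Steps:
$F{\left(l \right)} = \frac{3 + l}{-46 + l}$ ($F{\left(l \right)} = \frac{l + 3}{l - 46} = \frac{3 + l}{-46 + l}$)
$\sqrt{\left(-1\right) 1453 + F{\left(\left(1 + 3\right) \left(6 - -3\right) \right)}} = \sqrt{\left(-1\right) 1453 + \frac{3 + \left(1 + 3\right) \left(6 - -3\right)}{-46 + \left(1 + 3\right) \left(6 - -3\right)}} = \sqrt{-1453 + \frac{3 + 4 \left(6 + 3\right)}{-46 + 4 \left(6 + 3\right)}} = \sqrt{-1453 + \frac{3 + 4 \cdot 9}{-46 + 4 \cdot 9}} = \sqrt{-1453 + \frac{3 + 36}{-46 + 36}} = \sqrt{-1453 + \frac{1}{-10} \cdot 39} = \sqrt{-1453 - \frac{39}{10}} = \sqrt{- \frac{14569}{10}} = \frac{i \sqrt{145690}}{10}$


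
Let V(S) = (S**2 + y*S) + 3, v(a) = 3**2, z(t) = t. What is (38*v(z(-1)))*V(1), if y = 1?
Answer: 1710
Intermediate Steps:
v(a) = 9
V(S) = 3 + S + S**2 (V(S) = (S**2 + 1*S) + 3 = (S**2 + S) + 3 = (S + S**2) + 3 = 3 + S + S**2)
(38*v(z(-1)))*V(1) = (38*9)*(3 + 1 + 1**2) = 342*(3 + 1 + 1) = 342*5 = 1710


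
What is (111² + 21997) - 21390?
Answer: 12928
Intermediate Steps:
(111² + 21997) - 21390 = (12321 + 21997) - 21390 = 34318 - 21390 = 12928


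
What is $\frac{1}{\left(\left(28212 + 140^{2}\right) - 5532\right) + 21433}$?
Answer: $\frac{1}{63713} \approx 1.5695 \cdot 10^{-5}$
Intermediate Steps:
$\frac{1}{\left(\left(28212 + 140^{2}\right) - 5532\right) + 21433} = \frac{1}{\left(\left(28212 + 19600\right) - 5532\right) + 21433} = \frac{1}{\left(47812 - 5532\right) + 21433} = \frac{1}{42280 + 21433} = \frac{1}{63713}$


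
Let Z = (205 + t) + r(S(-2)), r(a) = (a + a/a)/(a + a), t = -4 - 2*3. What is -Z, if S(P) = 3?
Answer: -587/3 ≈ -195.67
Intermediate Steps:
t = -10 (t = -4 - 6 = -10)
r(a) = (1 + a)/(2*a) (r(a) = (a + 1)/((2*a)) = (1 + a)*(1/(2*a)) = (1 + a)/(2*a))
Z = 587/3 (Z = (205 - 10) + (½)*(1 + 3)/3 = 195 + (½)*(⅓)*4 = 195 + ⅔ = 587/3 ≈ 195.67)
-Z = -1*587/3 = -587/3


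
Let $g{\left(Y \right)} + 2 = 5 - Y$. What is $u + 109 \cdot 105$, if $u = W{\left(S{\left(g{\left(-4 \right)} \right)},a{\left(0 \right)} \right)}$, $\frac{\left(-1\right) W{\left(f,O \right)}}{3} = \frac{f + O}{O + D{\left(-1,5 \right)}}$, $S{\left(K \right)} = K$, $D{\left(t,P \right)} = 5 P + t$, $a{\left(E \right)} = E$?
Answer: $\frac{91553}{8} \approx 11444.0$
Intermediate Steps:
$D{\left(t,P \right)} = t + 5 P$
$g{\left(Y \right)} = 3 - Y$ ($g{\left(Y \right)} = -2 - \left(-5 + Y\right) = 3 - Y$)
$W{\left(f,O \right)} = - \frac{3 \left(O + f\right)}{24 + O}$ ($W{\left(f,O \right)} = - 3 \frac{f + O}{O + \left(-1 + 5 \cdot 5\right)} = - 3 \frac{O + f}{O + \left(-1 + 25\right)} = - 3 \frac{O + f}{O + 24} = - 3 \frac{O + f}{24 + O} = - \frac{3 \left(O + f\right)}{24 + O}$)
$u = - \frac{7}{8}$ ($u = \frac{3 \left(\left(-1\right) 0 - \left(3 - -4\right)\right)}{24 + 0} = \frac{3 \left(0 - \left(3 + 4\right)\right)}{24} = 3 \cdot \frac{1}{24} \left(0 - 7\right) = 3 \cdot \frac{1}{24} \left(-7\right) = - \frac{7}{8} \approx -0.875$)
$u + 109 \cdot 105 = - \frac{7}{8} + 109 \cdot 105 = - \frac{7}{8} + 11445 = \frac{91553}{8}$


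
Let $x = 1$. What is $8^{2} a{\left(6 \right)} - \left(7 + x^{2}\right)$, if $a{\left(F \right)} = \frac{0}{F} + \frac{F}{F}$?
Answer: $56$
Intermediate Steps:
$a{\left(F \right)} = 1$ ($a{\left(F \right)} = 0 + 1 = 1$)
$8^{2} a{\left(6 \right)} - \left(7 + x^{2}\right) = 8^{2} \cdot 1 - \left(7 + 1^{2}\right) = 64 \cdot 1 - \left(7 + 1\right) = 64 - 8 = 56$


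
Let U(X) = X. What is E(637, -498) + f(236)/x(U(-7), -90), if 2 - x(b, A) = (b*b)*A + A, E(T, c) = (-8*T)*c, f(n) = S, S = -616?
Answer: 5712605500/2251 ≈ 2.5378e+6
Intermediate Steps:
f(n) = -616
E(T, c) = -8*T*c
x(b, A) = 2 - A - A*b² (x(b, A) = 2 - ((b*b)*A + A) = 2 - (b²*A + A) = 2 - (A*b² + A) = 2 - (A + A*b²) = 2 + (-A - A*b²) = 2 - A - A*b²)
E(637, -498) + f(236)/x(U(-7), -90) = -8*637*(-498) - 616/(2 - 1*(-90) - 1*(-90)*(-7)²) = 2537808 - 616/(2 + 90 - 1*(-90)*49) = 2537808 - 616/(2 + 90 + 4410) = 2537808 - 616/4502 = 2537808 - 616*1/4502 = 2537808 - 308/2251 = 5712605500/2251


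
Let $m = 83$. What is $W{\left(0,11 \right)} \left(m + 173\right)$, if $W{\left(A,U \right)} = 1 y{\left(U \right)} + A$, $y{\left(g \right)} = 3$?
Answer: $768$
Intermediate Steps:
$W{\left(A,U \right)} = 3 + A$ ($W{\left(A,U \right)} = 1 \cdot 3 + A = 3 + A$)
$W{\left(0,11 \right)} \left(m + 173\right) = \left(3 + 0\right) \left(83 + 173\right) = 3 \cdot 256 = 768$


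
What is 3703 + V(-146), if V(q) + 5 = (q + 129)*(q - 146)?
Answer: 8662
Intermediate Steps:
V(q) = -5 + (-146 + q)*(129 + q) (V(q) = -5 + (q + 129)*(q - 146) = -5 + (129 + q)*(-146 + q) = -5 + (-146 + q)*(129 + q))
3703 + V(-146) = 3703 + (-18839 + (-146)**2 - 17*(-146)) = 3703 + (-18839 + 21316 + 2482) = 3703 + 4959 = 8662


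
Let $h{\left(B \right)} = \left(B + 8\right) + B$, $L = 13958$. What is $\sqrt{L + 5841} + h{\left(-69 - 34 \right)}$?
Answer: $-198 + \sqrt{19799} \approx -57.291$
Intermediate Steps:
$h{\left(B \right)} = 8 + 2 B$ ($h{\left(B \right)} = \left(8 + B\right) + B = 8 + 2 B$)
$\sqrt{L + 5841} + h{\left(-69 - 34 \right)} = \sqrt{13958 + 5841} + \left(8 + 2 \left(-69 - 34\right)\right) = \sqrt{19799} + \left(8 + 2 \left(-103\right)\right) = \sqrt{19799} + \left(8 - 206\right) = \sqrt{19799} - 198 = -198 + \sqrt{19799}$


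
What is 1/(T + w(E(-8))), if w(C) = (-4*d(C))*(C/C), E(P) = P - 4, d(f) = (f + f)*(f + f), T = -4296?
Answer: -1/6600 ≈ -0.00015152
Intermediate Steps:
d(f) = 4*f**2 (d(f) = (2*f)*(2*f) = 4*f**2)
E(P) = -4 + P
w(C) = -16*C**2 (w(C) = (-16*C**2)*(C/C) = -16*C**2*1 = -16*C**2)
1/(T + w(E(-8))) = 1/(-4296 - 16*(-4 - 8)**2) = 1/(-4296 - 16*(-12)**2) = 1/(-4296 - 16*144) = 1/(-4296 - 2304) = 1/(-6600) = -1/6600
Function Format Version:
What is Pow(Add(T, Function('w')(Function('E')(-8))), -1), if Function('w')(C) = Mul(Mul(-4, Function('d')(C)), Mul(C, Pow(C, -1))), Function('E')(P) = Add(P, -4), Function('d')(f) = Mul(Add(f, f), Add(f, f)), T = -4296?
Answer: Rational(-1, 6600) ≈ -0.00015152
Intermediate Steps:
Function('d')(f) = Mul(4, Pow(f, 2)) (Function('d')(f) = Mul(Mul(2, f), Mul(2, f)) = Mul(4, Pow(f, 2)))
Function('E')(P) = Add(-4, P)
Function('w')(C) = Mul(-16, Pow(C, 2)) (Function('w')(C) = Mul(Mul(-4, Mul(4, Pow(C, 2))), Mul(C, Pow(C, -1))) = Mul(Mul(-16, Pow(C, 2)), 1) = Mul(-16, Pow(C, 2)))
Pow(Add(T, Function('w')(Function('E')(-8))), -1) = Pow(Add(-4296, Mul(-16, Pow(Add(-4, -8), 2))), -1) = Pow(Add(-4296, Mul(-16, Pow(-12, 2))), -1) = Pow(Add(-4296, Mul(-16, 144)), -1) = Pow(Add(-4296, -2304), -1) = Pow(-6600, -1) = Rational(-1, 6600)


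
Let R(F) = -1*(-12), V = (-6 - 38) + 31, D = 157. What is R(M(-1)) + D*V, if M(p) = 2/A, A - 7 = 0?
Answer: -2029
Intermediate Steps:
A = 7 (A = 7 + 0 = 7)
M(p) = 2/7
V = -13 (V = -44 + 31 = -13)
R(F) = 12
R(M(-1)) + D*V = 12 + 157*(-13) = 12 - 2041 = -2029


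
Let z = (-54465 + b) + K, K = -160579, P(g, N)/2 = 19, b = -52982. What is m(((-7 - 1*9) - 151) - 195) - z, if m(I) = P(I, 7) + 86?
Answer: 268150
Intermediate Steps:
P(g, N) = 38 (P(g, N) = 2*19 = 38)
z = -268026 (z = (-54465 - 52982) - 160579 = -107447 - 160579 = -268026)
m(I) = 124 (m(I) = 38 + 86 = 124)
m(((-7 - 1*9) - 151) - 195) - z = 124 - 1*(-268026) = 124 + 268026 = 268150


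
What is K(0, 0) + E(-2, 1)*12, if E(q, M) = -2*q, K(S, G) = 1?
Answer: 49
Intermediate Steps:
K(0, 0) + E(-2, 1)*12 = 1 - 2*(-2)*12 = 1 + 4*12 = 1 + 48 = 49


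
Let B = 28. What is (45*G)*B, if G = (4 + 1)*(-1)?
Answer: -6300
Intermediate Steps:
G = -5 (G = 5*(-1) = -5)
(45*G)*B = (45*(-5))*28 = -225*28 = -6300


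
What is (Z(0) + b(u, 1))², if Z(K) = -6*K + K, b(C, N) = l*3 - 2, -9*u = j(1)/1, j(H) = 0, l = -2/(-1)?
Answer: 16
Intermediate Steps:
l = 2 (l = -2*(-1) = 2)
u = 0 (u = -0/1 = -0 = -⅑*0 = 0)
b(C, N) = 4 (b(C, N) = 2*3 - 2 = 6 - 2 = 4)
Z(K) = -5*K
(Z(0) + b(u, 1))² = (-5*0 + 4)² = (0 + 4)² = 4² = 16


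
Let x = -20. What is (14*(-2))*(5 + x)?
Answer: 420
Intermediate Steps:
(14*(-2))*(5 + x) = (14*(-2))*(5 - 20) = -28*(-15) = 420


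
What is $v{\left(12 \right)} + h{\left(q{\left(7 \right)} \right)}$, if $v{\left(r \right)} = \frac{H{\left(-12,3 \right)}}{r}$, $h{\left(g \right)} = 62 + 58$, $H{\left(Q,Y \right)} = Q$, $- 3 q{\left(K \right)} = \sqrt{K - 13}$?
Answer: $119$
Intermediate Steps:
$q{\left(K \right)} = - \frac{\sqrt{-13 + K}}{3}$ ($q{\left(K \right)} = - \frac{\sqrt{K - 13}}{3} = - \frac{\sqrt{-13 + K}}{3}$)
$h{\left(g \right)} = 120$
$v{\left(r \right)} = - \frac{12}{r}$
$v{\left(12 \right)} + h{\left(q{\left(7 \right)} \right)} = - \frac{12}{12} + 120 = \left(-12\right) \frac{1}{12} + 120 = -1 + 120 = 119$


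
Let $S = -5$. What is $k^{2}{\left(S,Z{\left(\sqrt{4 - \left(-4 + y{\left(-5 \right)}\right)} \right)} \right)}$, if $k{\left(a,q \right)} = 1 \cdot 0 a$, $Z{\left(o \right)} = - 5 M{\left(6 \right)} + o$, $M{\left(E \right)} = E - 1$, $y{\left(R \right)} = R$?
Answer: $0$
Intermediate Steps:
$M{\left(E \right)} = -1 + E$ ($M{\left(E \right)} = E - 1 = -1 + E$)
$Z{\left(o \right)} = -25 + o$ ($Z{\left(o \right)} = - 5 \left(-1 + 6\right) + o = \left(-5\right) 5 + o = -25 + o$)
$k{\left(a,q \right)} = 0$ ($k{\left(a,q \right)} = 0 a = 0$)
$k^{2}{\left(S,Z{\left(\sqrt{4 - \left(-4 + y{\left(-5 \right)}\right)} \right)} \right)} = 0^{2} = 0$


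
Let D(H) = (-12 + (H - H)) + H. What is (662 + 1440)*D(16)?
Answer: 8408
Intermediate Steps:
D(H) = -12 + H (D(H) = (-12 + 0) + H = -12 + H)
(662 + 1440)*D(16) = (662 + 1440)*(-12 + 16) = 2102*4 = 8408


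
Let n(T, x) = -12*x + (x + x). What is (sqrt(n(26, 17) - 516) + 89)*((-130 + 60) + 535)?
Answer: 41385 + 3255*I*sqrt(14) ≈ 41385.0 + 12179.0*I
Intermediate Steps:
n(T, x) = -10*x (n(T, x) = -12*x + 2*x = -10*x)
(sqrt(n(26, 17) - 516) + 89)*((-130 + 60) + 535) = (sqrt(-10*17 - 516) + 89)*((-130 + 60) + 535) = (sqrt(-170 - 516) + 89)*(-70 + 535) = (sqrt(-686) + 89)*465 = (7*I*sqrt(14) + 89)*465 = (89 + 7*I*sqrt(14))*465 = 41385 + 3255*I*sqrt(14)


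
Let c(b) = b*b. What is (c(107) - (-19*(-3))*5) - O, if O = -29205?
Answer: 40369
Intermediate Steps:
c(b) = b²
(c(107) - (-19*(-3))*5) - O = (107² - (-19*(-3))*5) - 1*(-29205) = (11449 - 57*5) + 29205 = (11449 - 1*285) + 29205 = (11449 - 285) + 29205 = 11164 + 29205 = 40369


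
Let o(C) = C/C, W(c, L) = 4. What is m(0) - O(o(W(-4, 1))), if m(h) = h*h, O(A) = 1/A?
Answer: -1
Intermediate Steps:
o(C) = 1
m(h) = h**2
m(0) - O(o(W(-4, 1))) = 0**2 - 1/1 = 0 - 1*1 = 0 - 1 = -1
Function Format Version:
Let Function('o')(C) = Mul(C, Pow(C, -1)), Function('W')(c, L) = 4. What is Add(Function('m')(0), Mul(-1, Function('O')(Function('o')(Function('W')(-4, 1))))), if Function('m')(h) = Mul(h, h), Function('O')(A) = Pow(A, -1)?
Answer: -1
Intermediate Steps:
Function('o')(C) = 1
Function('m')(h) = Pow(h, 2)
Add(Function('m')(0), Mul(-1, Function('O')(Function('o')(Function('W')(-4, 1))))) = Add(Pow(0, 2), Mul(-1, Pow(1, -1))) = Add(0, Mul(-1, 1)) = Add(0, -1) = -1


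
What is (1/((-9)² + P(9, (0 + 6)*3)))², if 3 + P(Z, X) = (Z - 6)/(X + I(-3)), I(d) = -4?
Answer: 196/1199025 ≈ 0.00016347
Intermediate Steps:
P(Z, X) = -3 + (-6 + Z)/(-4 + X) (P(Z, X) = -3 + (Z - 6)/(X - 4) = -3 + (-6 + Z)/(-4 + X))
(1/((-9)² + P(9, (0 + 6)*3)))² = (1/((-9)² + (6 + 9 - 3*(0 + 6)*3)/(-4 + (0 + 6)*3)))² = (1/(81 + (6 + 9 - 18*3)/(-4 + 6*3)))² = (1/(81 + (6 + 9 - 3*18)/(-4 + 18)))² = (1/(81 + (6 + 9 - 54)/14))² = (1/(81 + (1/14)*(-39)))² = (1/(81 - 39/14))² = (1/(1095/14))² = (14/1095)² = 196/1199025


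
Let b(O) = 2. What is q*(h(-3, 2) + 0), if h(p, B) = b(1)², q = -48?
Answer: -192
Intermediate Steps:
h(p, B) = 4 (h(p, B) = 2² = 4)
q*(h(-3, 2) + 0) = -48*(4 + 0) = -48*4 = -192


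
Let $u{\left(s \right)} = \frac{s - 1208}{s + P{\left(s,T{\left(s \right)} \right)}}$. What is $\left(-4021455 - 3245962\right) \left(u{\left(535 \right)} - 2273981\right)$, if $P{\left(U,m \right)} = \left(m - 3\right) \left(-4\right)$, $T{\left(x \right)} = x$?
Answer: $\frac{26325862415112020}{1593} \approx 1.6526 \cdot 10^{13}$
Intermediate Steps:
$P{\left(U,m \right)} = 12 - 4 m$ ($P{\left(U,m \right)} = \left(-3 + m\right) \left(-4\right) = 12 - 4 m$)
$u{\left(s \right)} = \frac{-1208 + s}{12 - 3 s}$ ($u{\left(s \right)} = \frac{s - 1208}{s - \left(-12 + 4 s\right)} = \frac{-1208 + s}{12 - 3 s}$)
$\left(-4021455 - 3245962\right) \left(u{\left(535 \right)} - 2273981\right) = \left(-4021455 - 3245962\right) \left(\frac{1208 - 535}{3 \left(-4 + 535\right)} - 2273981\right) = - 7267417 \left(\frac{1208 - 535}{3 \cdot 531} - 2273981\right) = - 7267417 \left(\frac{1}{3} \cdot \frac{1}{531} \cdot 673 - 2273981\right) = - 7267417 \left(\frac{673}{1593} - 2273981\right) = \left(-7267417\right) \left(- \frac{3622451060}{1593}\right) = \frac{26325862415112020}{1593}$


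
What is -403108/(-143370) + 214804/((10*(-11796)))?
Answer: 27923617/28186542 ≈ 0.99067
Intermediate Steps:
-403108/(-143370) + 214804/((10*(-11796))) = -403108*(-1/143370) + 214804/(-117960) = 201554/71685 + 214804*(-1/117960) = 201554/71685 - 53701/29490 = 27923617/28186542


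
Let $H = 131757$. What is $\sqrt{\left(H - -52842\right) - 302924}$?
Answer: $5 i \sqrt{4733} \approx 343.98 i$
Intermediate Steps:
$\sqrt{\left(H - -52842\right) - 302924} = \sqrt{\left(131757 - -52842\right) - 302924} = \sqrt{\left(131757 + 52842\right) - 302924} = \sqrt{184599 - 302924} = \sqrt{-118325} = 5 i \sqrt{4733}$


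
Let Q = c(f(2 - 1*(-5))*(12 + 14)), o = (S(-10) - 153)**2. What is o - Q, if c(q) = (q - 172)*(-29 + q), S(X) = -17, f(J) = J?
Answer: 27370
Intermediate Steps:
o = 28900 (o = (-17 - 153)**2 = (-170)**2 = 28900)
c(q) = (-172 + q)*(-29 + q)
Q = 1530 (Q = 4988 + ((2 - 1*(-5))*(12 + 14))**2 - 201*(2 - 1*(-5))*(12 + 14) = 4988 + ((2 + 5)*26)**2 - 201*(2 + 5)*26 = 4988 + (7*26)**2 - 1407*26 = 4988 + 182**2 - 201*182 = 4988 + 33124 - 36582 = 1530)
o - Q = 28900 - 1*1530 = 28900 - 1530 = 27370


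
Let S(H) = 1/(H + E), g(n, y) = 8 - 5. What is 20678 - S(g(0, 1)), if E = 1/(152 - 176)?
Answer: 1468114/71 ≈ 20678.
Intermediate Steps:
g(n, y) = 3
E = -1/24 (E = 1/(-24) = -1/24 ≈ -0.041667)
S(H) = 1/(-1/24 + H) (S(H) = 1/(H - 1/24) = 1/(-1/24 + H))
20678 - S(g(0, 1)) = 20678 - 24/(-1 + 24*3) = 20678 - 24/(-1 + 72) = 20678 - 24/71 = 1468114/71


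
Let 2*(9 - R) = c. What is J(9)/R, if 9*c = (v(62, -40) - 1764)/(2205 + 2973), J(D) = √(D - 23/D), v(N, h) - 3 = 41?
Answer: 7767*√58/210139 ≈ 0.28149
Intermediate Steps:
v(N, h) = 44 (v(N, h) = 3 + 41 = 44)
c = -860/23301 (c = ((44 - 1764)/(2205 + 2973))/9 = (-1720/5178)/9 = (-1720*1/5178)/9 = (⅑)*(-860/2589) = -860/23301 ≈ -0.036908)
R = 210139/23301 (R = 9 - ½*(-860/23301) = 9 + 430/23301 = 210139/23301 ≈ 9.0184)
J(9)/R = √(9 - 23/9)/(210139/23301) = √(9 - 23*⅑)*(23301/210139) = √(9 - 23/9)*(23301/210139) = √(58/9)*(23301/210139) = (√58/3)*(23301/210139) = 7767*√58/210139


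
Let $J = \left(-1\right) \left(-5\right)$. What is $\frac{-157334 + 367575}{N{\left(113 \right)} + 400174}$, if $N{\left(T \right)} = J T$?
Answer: $\frac{210241}{400739} \approx 0.52463$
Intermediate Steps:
$J = 5$
$N{\left(T \right)} = 5 T$
$\frac{-157334 + 367575}{N{\left(113 \right)} + 400174} = \frac{-157334 + 367575}{5 \cdot 113 + 400174} = \frac{210241}{565 + 400174} = \frac{210241}{400739}$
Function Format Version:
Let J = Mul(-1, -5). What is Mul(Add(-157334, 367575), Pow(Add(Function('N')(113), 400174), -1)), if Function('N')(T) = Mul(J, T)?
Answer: Rational(210241, 400739) ≈ 0.52463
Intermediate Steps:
J = 5
Function('N')(T) = Mul(5, T)
Mul(Add(-157334, 367575), Pow(Add(Function('N')(113), 400174), -1)) = Mul(Add(-157334, 367575), Pow(Add(Mul(5, 113), 400174), -1)) = Mul(210241, Pow(Add(565, 400174), -1)) = Mul(210241, Pow(400739, -1)) = Mul(210241, Rational(1, 400739)) = Rational(210241, 400739)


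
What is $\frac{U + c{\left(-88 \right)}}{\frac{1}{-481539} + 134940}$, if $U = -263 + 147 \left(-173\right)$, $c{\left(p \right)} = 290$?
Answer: $- \frac{12233016756}{64978872659} \approx -0.18826$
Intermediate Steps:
$U = -25694$ ($U = -263 - 25431 = -25694$)
$\frac{U + c{\left(-88 \right)}}{\frac{1}{-481539} + 134940} = \frac{-25694 + 290}{\frac{1}{-481539} + 134940} = - \frac{25404}{- \frac{1}{481539} + 134940} = - \frac{25404}{\frac{64978872659}{481539}} = \left(-25404\right) \frac{481539}{64978872659} = - \frac{12233016756}{64978872659}$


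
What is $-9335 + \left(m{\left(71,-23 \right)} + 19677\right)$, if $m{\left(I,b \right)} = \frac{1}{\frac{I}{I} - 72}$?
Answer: $\frac{734281}{71} \approx 10342.0$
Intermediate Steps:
$m{\left(I,b \right)} = - \frac{1}{71}$ ($m{\left(I,b \right)} = \frac{1}{1 - 72} = \frac{1}{-71} = - \frac{1}{71}$)
$-9335 + \left(m{\left(71,-23 \right)} + 19677\right) = -9335 + \left(- \frac{1}{71} + 19677\right) = -9335 + \frac{1397066}{71} = \frac{734281}{71}$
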